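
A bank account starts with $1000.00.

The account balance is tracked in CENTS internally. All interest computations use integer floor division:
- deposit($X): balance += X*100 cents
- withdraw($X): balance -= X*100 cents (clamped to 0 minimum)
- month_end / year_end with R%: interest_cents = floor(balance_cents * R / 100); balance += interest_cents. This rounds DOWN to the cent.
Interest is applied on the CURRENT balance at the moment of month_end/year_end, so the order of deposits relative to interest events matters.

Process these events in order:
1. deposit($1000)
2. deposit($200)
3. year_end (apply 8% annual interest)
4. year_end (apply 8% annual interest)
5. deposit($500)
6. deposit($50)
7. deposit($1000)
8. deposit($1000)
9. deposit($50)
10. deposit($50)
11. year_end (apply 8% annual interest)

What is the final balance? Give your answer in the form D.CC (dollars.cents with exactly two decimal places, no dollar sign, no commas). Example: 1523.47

After 1 (deposit($1000)): balance=$2000.00 total_interest=$0.00
After 2 (deposit($200)): balance=$2200.00 total_interest=$0.00
After 3 (year_end (apply 8% annual interest)): balance=$2376.00 total_interest=$176.00
After 4 (year_end (apply 8% annual interest)): balance=$2566.08 total_interest=$366.08
After 5 (deposit($500)): balance=$3066.08 total_interest=$366.08
After 6 (deposit($50)): balance=$3116.08 total_interest=$366.08
After 7 (deposit($1000)): balance=$4116.08 total_interest=$366.08
After 8 (deposit($1000)): balance=$5116.08 total_interest=$366.08
After 9 (deposit($50)): balance=$5166.08 total_interest=$366.08
After 10 (deposit($50)): balance=$5216.08 total_interest=$366.08
After 11 (year_end (apply 8% annual interest)): balance=$5633.36 total_interest=$783.36

Answer: 5633.36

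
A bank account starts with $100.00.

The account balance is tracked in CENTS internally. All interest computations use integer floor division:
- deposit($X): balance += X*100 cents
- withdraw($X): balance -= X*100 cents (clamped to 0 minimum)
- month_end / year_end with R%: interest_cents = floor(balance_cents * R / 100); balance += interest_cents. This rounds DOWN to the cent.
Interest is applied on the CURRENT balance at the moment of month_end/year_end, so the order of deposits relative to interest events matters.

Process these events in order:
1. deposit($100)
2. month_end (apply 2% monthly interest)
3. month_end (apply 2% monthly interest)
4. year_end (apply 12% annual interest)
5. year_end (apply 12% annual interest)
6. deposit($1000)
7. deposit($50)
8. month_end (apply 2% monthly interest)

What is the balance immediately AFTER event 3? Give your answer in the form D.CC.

After 1 (deposit($100)): balance=$200.00 total_interest=$0.00
After 2 (month_end (apply 2% monthly interest)): balance=$204.00 total_interest=$4.00
After 3 (month_end (apply 2% monthly interest)): balance=$208.08 total_interest=$8.08

Answer: 208.08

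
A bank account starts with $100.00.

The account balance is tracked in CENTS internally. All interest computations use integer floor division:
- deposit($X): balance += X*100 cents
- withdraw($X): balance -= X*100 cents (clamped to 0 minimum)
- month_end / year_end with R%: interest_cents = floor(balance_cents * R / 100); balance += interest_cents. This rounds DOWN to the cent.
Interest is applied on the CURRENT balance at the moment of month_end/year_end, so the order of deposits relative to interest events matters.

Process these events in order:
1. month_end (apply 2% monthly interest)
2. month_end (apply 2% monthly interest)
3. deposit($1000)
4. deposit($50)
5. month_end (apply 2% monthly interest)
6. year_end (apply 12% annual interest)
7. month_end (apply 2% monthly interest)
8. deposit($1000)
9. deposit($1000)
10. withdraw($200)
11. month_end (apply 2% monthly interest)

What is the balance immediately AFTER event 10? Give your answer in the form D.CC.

Answer: 3144.73

Derivation:
After 1 (month_end (apply 2% monthly interest)): balance=$102.00 total_interest=$2.00
After 2 (month_end (apply 2% monthly interest)): balance=$104.04 total_interest=$4.04
After 3 (deposit($1000)): balance=$1104.04 total_interest=$4.04
After 4 (deposit($50)): balance=$1154.04 total_interest=$4.04
After 5 (month_end (apply 2% monthly interest)): balance=$1177.12 total_interest=$27.12
After 6 (year_end (apply 12% annual interest)): balance=$1318.37 total_interest=$168.37
After 7 (month_end (apply 2% monthly interest)): balance=$1344.73 total_interest=$194.73
After 8 (deposit($1000)): balance=$2344.73 total_interest=$194.73
After 9 (deposit($1000)): balance=$3344.73 total_interest=$194.73
After 10 (withdraw($200)): balance=$3144.73 total_interest=$194.73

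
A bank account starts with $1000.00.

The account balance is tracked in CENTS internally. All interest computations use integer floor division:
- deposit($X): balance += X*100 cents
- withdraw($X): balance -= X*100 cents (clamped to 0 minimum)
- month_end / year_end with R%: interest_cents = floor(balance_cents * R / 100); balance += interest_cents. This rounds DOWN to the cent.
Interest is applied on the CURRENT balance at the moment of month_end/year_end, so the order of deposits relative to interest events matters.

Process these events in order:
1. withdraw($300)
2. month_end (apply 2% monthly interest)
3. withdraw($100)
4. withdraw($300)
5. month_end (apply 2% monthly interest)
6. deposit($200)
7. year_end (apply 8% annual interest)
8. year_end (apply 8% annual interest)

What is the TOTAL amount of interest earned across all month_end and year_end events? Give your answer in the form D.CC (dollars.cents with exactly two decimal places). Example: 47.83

After 1 (withdraw($300)): balance=$700.00 total_interest=$0.00
After 2 (month_end (apply 2% monthly interest)): balance=$714.00 total_interest=$14.00
After 3 (withdraw($100)): balance=$614.00 total_interest=$14.00
After 4 (withdraw($300)): balance=$314.00 total_interest=$14.00
After 5 (month_end (apply 2% monthly interest)): balance=$320.28 total_interest=$20.28
After 6 (deposit($200)): balance=$520.28 total_interest=$20.28
After 7 (year_end (apply 8% annual interest)): balance=$561.90 total_interest=$61.90
After 8 (year_end (apply 8% annual interest)): balance=$606.85 total_interest=$106.85

Answer: 106.85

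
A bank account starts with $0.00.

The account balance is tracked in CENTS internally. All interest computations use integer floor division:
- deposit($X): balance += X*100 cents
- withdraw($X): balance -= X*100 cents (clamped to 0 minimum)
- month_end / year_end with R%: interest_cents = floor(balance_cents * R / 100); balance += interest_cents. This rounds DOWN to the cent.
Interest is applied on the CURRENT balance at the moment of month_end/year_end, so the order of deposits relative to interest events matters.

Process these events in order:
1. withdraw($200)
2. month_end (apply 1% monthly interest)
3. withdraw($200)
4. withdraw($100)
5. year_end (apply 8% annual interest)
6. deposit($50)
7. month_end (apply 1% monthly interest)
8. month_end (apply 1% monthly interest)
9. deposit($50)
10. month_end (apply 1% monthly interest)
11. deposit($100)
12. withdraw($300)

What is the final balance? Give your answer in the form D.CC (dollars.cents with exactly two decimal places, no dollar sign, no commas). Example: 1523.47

After 1 (withdraw($200)): balance=$0.00 total_interest=$0.00
After 2 (month_end (apply 1% monthly interest)): balance=$0.00 total_interest=$0.00
After 3 (withdraw($200)): balance=$0.00 total_interest=$0.00
After 4 (withdraw($100)): balance=$0.00 total_interest=$0.00
After 5 (year_end (apply 8% annual interest)): balance=$0.00 total_interest=$0.00
After 6 (deposit($50)): balance=$50.00 total_interest=$0.00
After 7 (month_end (apply 1% monthly interest)): balance=$50.50 total_interest=$0.50
After 8 (month_end (apply 1% monthly interest)): balance=$51.00 total_interest=$1.00
After 9 (deposit($50)): balance=$101.00 total_interest=$1.00
After 10 (month_end (apply 1% monthly interest)): balance=$102.01 total_interest=$2.01
After 11 (deposit($100)): balance=$202.01 total_interest=$2.01
After 12 (withdraw($300)): balance=$0.00 total_interest=$2.01

Answer: 0.00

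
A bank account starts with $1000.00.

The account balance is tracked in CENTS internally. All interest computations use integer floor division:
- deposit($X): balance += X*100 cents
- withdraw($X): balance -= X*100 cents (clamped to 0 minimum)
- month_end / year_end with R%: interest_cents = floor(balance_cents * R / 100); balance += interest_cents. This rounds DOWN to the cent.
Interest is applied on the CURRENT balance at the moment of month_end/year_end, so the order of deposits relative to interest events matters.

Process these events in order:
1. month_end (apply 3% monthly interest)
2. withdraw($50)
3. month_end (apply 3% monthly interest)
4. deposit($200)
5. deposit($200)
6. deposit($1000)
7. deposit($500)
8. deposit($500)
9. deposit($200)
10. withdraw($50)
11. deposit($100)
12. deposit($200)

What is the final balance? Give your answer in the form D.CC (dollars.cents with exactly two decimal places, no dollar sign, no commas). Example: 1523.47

Answer: 3859.40

Derivation:
After 1 (month_end (apply 3% monthly interest)): balance=$1030.00 total_interest=$30.00
After 2 (withdraw($50)): balance=$980.00 total_interest=$30.00
After 3 (month_end (apply 3% monthly interest)): balance=$1009.40 total_interest=$59.40
After 4 (deposit($200)): balance=$1209.40 total_interest=$59.40
After 5 (deposit($200)): balance=$1409.40 total_interest=$59.40
After 6 (deposit($1000)): balance=$2409.40 total_interest=$59.40
After 7 (deposit($500)): balance=$2909.40 total_interest=$59.40
After 8 (deposit($500)): balance=$3409.40 total_interest=$59.40
After 9 (deposit($200)): balance=$3609.40 total_interest=$59.40
After 10 (withdraw($50)): balance=$3559.40 total_interest=$59.40
After 11 (deposit($100)): balance=$3659.40 total_interest=$59.40
After 12 (deposit($200)): balance=$3859.40 total_interest=$59.40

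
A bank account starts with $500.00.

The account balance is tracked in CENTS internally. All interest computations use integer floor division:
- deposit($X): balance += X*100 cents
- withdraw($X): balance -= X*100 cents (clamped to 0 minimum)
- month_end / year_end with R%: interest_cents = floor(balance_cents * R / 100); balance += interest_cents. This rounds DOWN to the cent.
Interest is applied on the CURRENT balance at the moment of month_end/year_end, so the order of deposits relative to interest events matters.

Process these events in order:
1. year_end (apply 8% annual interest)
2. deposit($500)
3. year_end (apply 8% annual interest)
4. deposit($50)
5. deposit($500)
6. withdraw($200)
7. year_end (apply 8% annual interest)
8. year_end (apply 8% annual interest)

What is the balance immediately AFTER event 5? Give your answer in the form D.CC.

After 1 (year_end (apply 8% annual interest)): balance=$540.00 total_interest=$40.00
After 2 (deposit($500)): balance=$1040.00 total_interest=$40.00
After 3 (year_end (apply 8% annual interest)): balance=$1123.20 total_interest=$123.20
After 4 (deposit($50)): balance=$1173.20 total_interest=$123.20
After 5 (deposit($500)): balance=$1673.20 total_interest=$123.20

Answer: 1673.20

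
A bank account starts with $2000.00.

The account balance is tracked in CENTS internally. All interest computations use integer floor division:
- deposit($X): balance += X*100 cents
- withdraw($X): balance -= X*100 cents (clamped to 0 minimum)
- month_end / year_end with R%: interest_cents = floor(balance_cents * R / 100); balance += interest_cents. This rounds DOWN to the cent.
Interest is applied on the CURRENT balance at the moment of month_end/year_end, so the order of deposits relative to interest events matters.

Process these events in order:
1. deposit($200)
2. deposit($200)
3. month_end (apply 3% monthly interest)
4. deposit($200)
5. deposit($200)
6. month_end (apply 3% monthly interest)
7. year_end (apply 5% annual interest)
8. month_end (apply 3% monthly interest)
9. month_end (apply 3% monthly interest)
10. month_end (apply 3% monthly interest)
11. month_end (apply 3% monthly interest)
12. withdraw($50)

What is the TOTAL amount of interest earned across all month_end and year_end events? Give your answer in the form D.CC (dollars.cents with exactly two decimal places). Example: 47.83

After 1 (deposit($200)): balance=$2200.00 total_interest=$0.00
After 2 (deposit($200)): balance=$2400.00 total_interest=$0.00
After 3 (month_end (apply 3% monthly interest)): balance=$2472.00 total_interest=$72.00
After 4 (deposit($200)): balance=$2672.00 total_interest=$72.00
After 5 (deposit($200)): balance=$2872.00 total_interest=$72.00
After 6 (month_end (apply 3% monthly interest)): balance=$2958.16 total_interest=$158.16
After 7 (year_end (apply 5% annual interest)): balance=$3106.06 total_interest=$306.06
After 8 (month_end (apply 3% monthly interest)): balance=$3199.24 total_interest=$399.24
After 9 (month_end (apply 3% monthly interest)): balance=$3295.21 total_interest=$495.21
After 10 (month_end (apply 3% monthly interest)): balance=$3394.06 total_interest=$594.06
After 11 (month_end (apply 3% monthly interest)): balance=$3495.88 total_interest=$695.88
After 12 (withdraw($50)): balance=$3445.88 total_interest=$695.88

Answer: 695.88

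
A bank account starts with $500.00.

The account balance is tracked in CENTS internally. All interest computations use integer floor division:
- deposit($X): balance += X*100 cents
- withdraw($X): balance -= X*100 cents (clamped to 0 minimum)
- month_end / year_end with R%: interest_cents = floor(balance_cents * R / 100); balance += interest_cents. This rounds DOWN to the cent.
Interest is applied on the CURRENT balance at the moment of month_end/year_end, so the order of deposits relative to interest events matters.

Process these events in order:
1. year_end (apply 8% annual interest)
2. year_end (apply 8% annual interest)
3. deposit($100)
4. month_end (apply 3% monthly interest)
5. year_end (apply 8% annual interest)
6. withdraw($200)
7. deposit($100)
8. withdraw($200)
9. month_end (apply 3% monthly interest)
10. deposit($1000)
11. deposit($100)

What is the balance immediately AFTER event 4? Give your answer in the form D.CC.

Answer: 703.69

Derivation:
After 1 (year_end (apply 8% annual interest)): balance=$540.00 total_interest=$40.00
After 2 (year_end (apply 8% annual interest)): balance=$583.20 total_interest=$83.20
After 3 (deposit($100)): balance=$683.20 total_interest=$83.20
After 4 (month_end (apply 3% monthly interest)): balance=$703.69 total_interest=$103.69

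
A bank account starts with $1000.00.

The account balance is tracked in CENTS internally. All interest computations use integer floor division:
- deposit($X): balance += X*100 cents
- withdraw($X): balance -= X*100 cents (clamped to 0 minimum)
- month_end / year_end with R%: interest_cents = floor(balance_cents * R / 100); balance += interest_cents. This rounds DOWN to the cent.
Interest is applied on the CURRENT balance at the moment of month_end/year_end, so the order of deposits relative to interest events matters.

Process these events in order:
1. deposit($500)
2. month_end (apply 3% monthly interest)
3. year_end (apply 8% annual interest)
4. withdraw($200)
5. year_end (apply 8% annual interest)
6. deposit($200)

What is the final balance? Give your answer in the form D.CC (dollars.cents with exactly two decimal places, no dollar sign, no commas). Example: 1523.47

Answer: 1786.08

Derivation:
After 1 (deposit($500)): balance=$1500.00 total_interest=$0.00
After 2 (month_end (apply 3% monthly interest)): balance=$1545.00 total_interest=$45.00
After 3 (year_end (apply 8% annual interest)): balance=$1668.60 total_interest=$168.60
After 4 (withdraw($200)): balance=$1468.60 total_interest=$168.60
After 5 (year_end (apply 8% annual interest)): balance=$1586.08 total_interest=$286.08
After 6 (deposit($200)): balance=$1786.08 total_interest=$286.08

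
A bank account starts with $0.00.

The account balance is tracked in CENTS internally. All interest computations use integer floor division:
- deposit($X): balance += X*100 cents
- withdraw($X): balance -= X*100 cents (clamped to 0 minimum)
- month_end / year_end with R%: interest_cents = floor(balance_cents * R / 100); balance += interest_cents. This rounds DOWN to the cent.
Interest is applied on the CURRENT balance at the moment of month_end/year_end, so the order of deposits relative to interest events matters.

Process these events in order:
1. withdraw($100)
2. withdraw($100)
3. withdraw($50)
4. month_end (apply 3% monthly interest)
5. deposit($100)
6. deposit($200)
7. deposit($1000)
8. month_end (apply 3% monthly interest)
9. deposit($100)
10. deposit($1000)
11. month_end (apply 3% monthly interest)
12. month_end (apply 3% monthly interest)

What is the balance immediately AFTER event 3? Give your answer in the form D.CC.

After 1 (withdraw($100)): balance=$0.00 total_interest=$0.00
After 2 (withdraw($100)): balance=$0.00 total_interest=$0.00
After 3 (withdraw($50)): balance=$0.00 total_interest=$0.00

Answer: 0.00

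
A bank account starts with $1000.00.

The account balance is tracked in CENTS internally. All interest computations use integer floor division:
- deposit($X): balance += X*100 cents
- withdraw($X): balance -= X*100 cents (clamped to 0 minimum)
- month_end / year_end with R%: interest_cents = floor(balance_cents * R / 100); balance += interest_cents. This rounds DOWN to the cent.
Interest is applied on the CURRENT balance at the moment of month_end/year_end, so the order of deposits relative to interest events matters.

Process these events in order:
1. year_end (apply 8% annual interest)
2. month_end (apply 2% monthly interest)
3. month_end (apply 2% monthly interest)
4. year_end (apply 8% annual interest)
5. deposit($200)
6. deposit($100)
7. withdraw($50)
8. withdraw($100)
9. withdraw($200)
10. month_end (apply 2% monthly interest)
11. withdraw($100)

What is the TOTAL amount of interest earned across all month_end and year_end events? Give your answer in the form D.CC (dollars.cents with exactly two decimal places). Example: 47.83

After 1 (year_end (apply 8% annual interest)): balance=$1080.00 total_interest=$80.00
After 2 (month_end (apply 2% monthly interest)): balance=$1101.60 total_interest=$101.60
After 3 (month_end (apply 2% monthly interest)): balance=$1123.63 total_interest=$123.63
After 4 (year_end (apply 8% annual interest)): balance=$1213.52 total_interest=$213.52
After 5 (deposit($200)): balance=$1413.52 total_interest=$213.52
After 6 (deposit($100)): balance=$1513.52 total_interest=$213.52
After 7 (withdraw($50)): balance=$1463.52 total_interest=$213.52
After 8 (withdraw($100)): balance=$1363.52 total_interest=$213.52
After 9 (withdraw($200)): balance=$1163.52 total_interest=$213.52
After 10 (month_end (apply 2% monthly interest)): balance=$1186.79 total_interest=$236.79
After 11 (withdraw($100)): balance=$1086.79 total_interest=$236.79

Answer: 236.79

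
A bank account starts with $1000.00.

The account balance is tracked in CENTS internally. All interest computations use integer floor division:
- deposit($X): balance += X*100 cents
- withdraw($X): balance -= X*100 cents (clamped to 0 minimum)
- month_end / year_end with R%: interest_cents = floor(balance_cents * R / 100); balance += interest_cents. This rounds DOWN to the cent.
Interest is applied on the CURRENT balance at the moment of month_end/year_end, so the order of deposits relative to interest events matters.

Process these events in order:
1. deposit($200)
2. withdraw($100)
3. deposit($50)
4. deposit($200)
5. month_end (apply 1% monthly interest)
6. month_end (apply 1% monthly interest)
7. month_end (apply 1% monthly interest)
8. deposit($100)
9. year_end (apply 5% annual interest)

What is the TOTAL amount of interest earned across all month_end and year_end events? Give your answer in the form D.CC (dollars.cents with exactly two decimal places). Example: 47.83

After 1 (deposit($200)): balance=$1200.00 total_interest=$0.00
After 2 (withdraw($100)): balance=$1100.00 total_interest=$0.00
After 3 (deposit($50)): balance=$1150.00 total_interest=$0.00
After 4 (deposit($200)): balance=$1350.00 total_interest=$0.00
After 5 (month_end (apply 1% monthly interest)): balance=$1363.50 total_interest=$13.50
After 6 (month_end (apply 1% monthly interest)): balance=$1377.13 total_interest=$27.13
After 7 (month_end (apply 1% monthly interest)): balance=$1390.90 total_interest=$40.90
After 8 (deposit($100)): balance=$1490.90 total_interest=$40.90
After 9 (year_end (apply 5% annual interest)): balance=$1565.44 total_interest=$115.44

Answer: 115.44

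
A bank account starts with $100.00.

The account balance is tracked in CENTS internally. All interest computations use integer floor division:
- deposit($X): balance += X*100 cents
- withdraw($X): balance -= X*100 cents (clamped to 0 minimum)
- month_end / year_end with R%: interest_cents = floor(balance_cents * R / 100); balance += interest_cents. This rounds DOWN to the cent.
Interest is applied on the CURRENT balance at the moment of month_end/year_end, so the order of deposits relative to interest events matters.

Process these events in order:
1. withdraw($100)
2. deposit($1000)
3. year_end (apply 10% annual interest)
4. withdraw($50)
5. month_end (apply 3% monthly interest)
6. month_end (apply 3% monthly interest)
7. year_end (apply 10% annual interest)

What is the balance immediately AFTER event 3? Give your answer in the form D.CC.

After 1 (withdraw($100)): balance=$0.00 total_interest=$0.00
After 2 (deposit($1000)): balance=$1000.00 total_interest=$0.00
After 3 (year_end (apply 10% annual interest)): balance=$1100.00 total_interest=$100.00

Answer: 1100.00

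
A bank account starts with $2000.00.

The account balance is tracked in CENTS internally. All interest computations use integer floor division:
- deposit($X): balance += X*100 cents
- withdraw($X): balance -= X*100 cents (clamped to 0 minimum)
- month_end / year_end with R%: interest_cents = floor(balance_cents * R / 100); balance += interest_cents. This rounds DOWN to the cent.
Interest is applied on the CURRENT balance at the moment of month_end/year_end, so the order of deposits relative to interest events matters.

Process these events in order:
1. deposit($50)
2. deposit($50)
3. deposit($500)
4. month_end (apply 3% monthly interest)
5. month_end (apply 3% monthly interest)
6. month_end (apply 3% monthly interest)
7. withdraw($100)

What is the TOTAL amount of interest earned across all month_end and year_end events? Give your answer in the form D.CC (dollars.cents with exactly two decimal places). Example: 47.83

Answer: 241.09

Derivation:
After 1 (deposit($50)): balance=$2050.00 total_interest=$0.00
After 2 (deposit($50)): balance=$2100.00 total_interest=$0.00
After 3 (deposit($500)): balance=$2600.00 total_interest=$0.00
After 4 (month_end (apply 3% monthly interest)): balance=$2678.00 total_interest=$78.00
After 5 (month_end (apply 3% monthly interest)): balance=$2758.34 total_interest=$158.34
After 6 (month_end (apply 3% monthly interest)): balance=$2841.09 total_interest=$241.09
After 7 (withdraw($100)): balance=$2741.09 total_interest=$241.09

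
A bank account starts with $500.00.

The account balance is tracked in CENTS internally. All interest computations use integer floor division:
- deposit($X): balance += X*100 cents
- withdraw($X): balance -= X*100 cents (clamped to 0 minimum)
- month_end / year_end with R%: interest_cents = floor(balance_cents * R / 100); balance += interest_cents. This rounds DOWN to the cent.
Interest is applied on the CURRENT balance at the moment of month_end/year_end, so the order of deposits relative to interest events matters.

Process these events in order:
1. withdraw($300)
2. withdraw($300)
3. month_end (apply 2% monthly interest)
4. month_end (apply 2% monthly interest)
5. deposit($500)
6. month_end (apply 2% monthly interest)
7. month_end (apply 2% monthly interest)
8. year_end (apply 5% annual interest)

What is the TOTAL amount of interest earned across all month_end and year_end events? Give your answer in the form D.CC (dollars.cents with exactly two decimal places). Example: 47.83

Answer: 46.21

Derivation:
After 1 (withdraw($300)): balance=$200.00 total_interest=$0.00
After 2 (withdraw($300)): balance=$0.00 total_interest=$0.00
After 3 (month_end (apply 2% monthly interest)): balance=$0.00 total_interest=$0.00
After 4 (month_end (apply 2% monthly interest)): balance=$0.00 total_interest=$0.00
After 5 (deposit($500)): balance=$500.00 total_interest=$0.00
After 6 (month_end (apply 2% monthly interest)): balance=$510.00 total_interest=$10.00
After 7 (month_end (apply 2% monthly interest)): balance=$520.20 total_interest=$20.20
After 8 (year_end (apply 5% annual interest)): balance=$546.21 total_interest=$46.21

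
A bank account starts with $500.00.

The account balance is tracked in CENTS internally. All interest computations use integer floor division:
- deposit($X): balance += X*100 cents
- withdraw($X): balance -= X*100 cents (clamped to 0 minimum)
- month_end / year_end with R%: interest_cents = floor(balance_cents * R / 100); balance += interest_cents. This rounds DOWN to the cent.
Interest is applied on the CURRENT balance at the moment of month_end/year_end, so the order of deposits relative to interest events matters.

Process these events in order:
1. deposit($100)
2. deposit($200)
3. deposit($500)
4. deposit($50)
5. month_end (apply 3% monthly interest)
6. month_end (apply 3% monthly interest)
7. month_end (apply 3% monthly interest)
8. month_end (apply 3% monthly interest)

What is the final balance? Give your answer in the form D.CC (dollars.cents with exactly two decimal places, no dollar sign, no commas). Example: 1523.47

After 1 (deposit($100)): balance=$600.00 total_interest=$0.00
After 2 (deposit($200)): balance=$800.00 total_interest=$0.00
After 3 (deposit($500)): balance=$1300.00 total_interest=$0.00
After 4 (deposit($50)): balance=$1350.00 total_interest=$0.00
After 5 (month_end (apply 3% monthly interest)): balance=$1390.50 total_interest=$40.50
After 6 (month_end (apply 3% monthly interest)): balance=$1432.21 total_interest=$82.21
After 7 (month_end (apply 3% monthly interest)): balance=$1475.17 total_interest=$125.17
After 8 (month_end (apply 3% monthly interest)): balance=$1519.42 total_interest=$169.42

Answer: 1519.42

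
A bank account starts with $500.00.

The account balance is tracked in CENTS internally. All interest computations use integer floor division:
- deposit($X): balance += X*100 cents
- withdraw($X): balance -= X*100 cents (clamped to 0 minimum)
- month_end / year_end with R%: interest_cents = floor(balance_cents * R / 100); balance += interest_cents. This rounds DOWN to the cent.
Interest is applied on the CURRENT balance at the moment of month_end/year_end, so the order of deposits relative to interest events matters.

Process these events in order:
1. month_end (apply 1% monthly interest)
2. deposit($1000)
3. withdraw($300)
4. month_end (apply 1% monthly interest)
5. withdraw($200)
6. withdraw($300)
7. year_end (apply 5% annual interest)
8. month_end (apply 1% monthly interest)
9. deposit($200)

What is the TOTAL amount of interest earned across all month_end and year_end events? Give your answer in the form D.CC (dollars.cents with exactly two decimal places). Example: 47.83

After 1 (month_end (apply 1% monthly interest)): balance=$505.00 total_interest=$5.00
After 2 (deposit($1000)): balance=$1505.00 total_interest=$5.00
After 3 (withdraw($300)): balance=$1205.00 total_interest=$5.00
After 4 (month_end (apply 1% monthly interest)): balance=$1217.05 total_interest=$17.05
After 5 (withdraw($200)): balance=$1017.05 total_interest=$17.05
After 6 (withdraw($300)): balance=$717.05 total_interest=$17.05
After 7 (year_end (apply 5% annual interest)): balance=$752.90 total_interest=$52.90
After 8 (month_end (apply 1% monthly interest)): balance=$760.42 total_interest=$60.42
After 9 (deposit($200)): balance=$960.42 total_interest=$60.42

Answer: 60.42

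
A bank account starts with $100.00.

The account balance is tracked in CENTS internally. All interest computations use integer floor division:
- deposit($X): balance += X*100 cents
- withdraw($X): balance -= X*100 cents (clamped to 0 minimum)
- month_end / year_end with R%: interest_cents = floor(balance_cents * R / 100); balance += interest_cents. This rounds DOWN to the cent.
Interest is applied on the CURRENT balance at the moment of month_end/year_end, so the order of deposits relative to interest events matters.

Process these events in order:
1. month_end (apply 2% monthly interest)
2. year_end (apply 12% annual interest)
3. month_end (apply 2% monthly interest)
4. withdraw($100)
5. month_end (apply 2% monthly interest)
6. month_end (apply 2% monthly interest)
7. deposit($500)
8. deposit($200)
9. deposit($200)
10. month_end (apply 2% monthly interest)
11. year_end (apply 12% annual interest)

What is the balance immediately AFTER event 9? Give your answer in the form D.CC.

Answer: 917.18

Derivation:
After 1 (month_end (apply 2% monthly interest)): balance=$102.00 total_interest=$2.00
After 2 (year_end (apply 12% annual interest)): balance=$114.24 total_interest=$14.24
After 3 (month_end (apply 2% monthly interest)): balance=$116.52 total_interest=$16.52
After 4 (withdraw($100)): balance=$16.52 total_interest=$16.52
After 5 (month_end (apply 2% monthly interest)): balance=$16.85 total_interest=$16.85
After 6 (month_end (apply 2% monthly interest)): balance=$17.18 total_interest=$17.18
After 7 (deposit($500)): balance=$517.18 total_interest=$17.18
After 8 (deposit($200)): balance=$717.18 total_interest=$17.18
After 9 (deposit($200)): balance=$917.18 total_interest=$17.18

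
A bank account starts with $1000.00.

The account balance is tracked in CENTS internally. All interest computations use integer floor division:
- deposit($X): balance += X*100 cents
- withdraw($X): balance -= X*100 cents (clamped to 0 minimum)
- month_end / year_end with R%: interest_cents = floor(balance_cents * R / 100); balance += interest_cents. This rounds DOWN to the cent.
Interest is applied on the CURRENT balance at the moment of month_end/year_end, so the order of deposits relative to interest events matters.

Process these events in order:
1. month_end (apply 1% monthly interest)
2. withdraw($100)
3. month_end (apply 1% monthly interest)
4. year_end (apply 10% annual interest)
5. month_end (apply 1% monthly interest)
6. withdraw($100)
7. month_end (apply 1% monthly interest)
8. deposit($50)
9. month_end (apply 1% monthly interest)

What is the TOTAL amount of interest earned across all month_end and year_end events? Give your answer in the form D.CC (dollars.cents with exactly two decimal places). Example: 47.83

After 1 (month_end (apply 1% monthly interest)): balance=$1010.00 total_interest=$10.00
After 2 (withdraw($100)): balance=$910.00 total_interest=$10.00
After 3 (month_end (apply 1% monthly interest)): balance=$919.10 total_interest=$19.10
After 4 (year_end (apply 10% annual interest)): balance=$1011.01 total_interest=$111.01
After 5 (month_end (apply 1% monthly interest)): balance=$1021.12 total_interest=$121.12
After 6 (withdraw($100)): balance=$921.12 total_interest=$121.12
After 7 (month_end (apply 1% monthly interest)): balance=$930.33 total_interest=$130.33
After 8 (deposit($50)): balance=$980.33 total_interest=$130.33
After 9 (month_end (apply 1% monthly interest)): balance=$990.13 total_interest=$140.13

Answer: 140.13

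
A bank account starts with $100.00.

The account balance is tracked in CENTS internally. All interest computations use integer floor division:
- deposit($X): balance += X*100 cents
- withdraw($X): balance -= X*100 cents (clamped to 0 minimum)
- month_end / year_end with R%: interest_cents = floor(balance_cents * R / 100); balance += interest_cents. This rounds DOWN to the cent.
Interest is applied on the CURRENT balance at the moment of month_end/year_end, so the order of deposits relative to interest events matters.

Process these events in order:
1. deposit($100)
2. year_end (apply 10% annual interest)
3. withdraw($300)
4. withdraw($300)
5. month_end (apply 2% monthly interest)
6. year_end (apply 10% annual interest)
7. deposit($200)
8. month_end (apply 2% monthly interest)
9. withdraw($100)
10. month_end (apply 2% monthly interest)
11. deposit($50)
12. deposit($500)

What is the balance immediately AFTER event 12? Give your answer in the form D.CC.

Answer: 656.08

Derivation:
After 1 (deposit($100)): balance=$200.00 total_interest=$0.00
After 2 (year_end (apply 10% annual interest)): balance=$220.00 total_interest=$20.00
After 3 (withdraw($300)): balance=$0.00 total_interest=$20.00
After 4 (withdraw($300)): balance=$0.00 total_interest=$20.00
After 5 (month_end (apply 2% monthly interest)): balance=$0.00 total_interest=$20.00
After 6 (year_end (apply 10% annual interest)): balance=$0.00 total_interest=$20.00
After 7 (deposit($200)): balance=$200.00 total_interest=$20.00
After 8 (month_end (apply 2% monthly interest)): balance=$204.00 total_interest=$24.00
After 9 (withdraw($100)): balance=$104.00 total_interest=$24.00
After 10 (month_end (apply 2% monthly interest)): balance=$106.08 total_interest=$26.08
After 11 (deposit($50)): balance=$156.08 total_interest=$26.08
After 12 (deposit($500)): balance=$656.08 total_interest=$26.08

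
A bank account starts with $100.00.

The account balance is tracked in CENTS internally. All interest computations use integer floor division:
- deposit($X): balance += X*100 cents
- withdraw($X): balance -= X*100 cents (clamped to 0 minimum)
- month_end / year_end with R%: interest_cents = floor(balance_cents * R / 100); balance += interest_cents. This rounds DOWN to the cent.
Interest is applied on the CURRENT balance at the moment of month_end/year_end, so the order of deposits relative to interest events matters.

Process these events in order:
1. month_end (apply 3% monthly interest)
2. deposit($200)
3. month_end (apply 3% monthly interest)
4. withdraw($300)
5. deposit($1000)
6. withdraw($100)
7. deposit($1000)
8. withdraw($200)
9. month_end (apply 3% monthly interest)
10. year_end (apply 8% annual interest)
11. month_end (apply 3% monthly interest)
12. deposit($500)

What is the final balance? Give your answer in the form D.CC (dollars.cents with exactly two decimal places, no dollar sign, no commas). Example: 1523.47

Answer: 2461.65

Derivation:
After 1 (month_end (apply 3% monthly interest)): balance=$103.00 total_interest=$3.00
After 2 (deposit($200)): balance=$303.00 total_interest=$3.00
After 3 (month_end (apply 3% monthly interest)): balance=$312.09 total_interest=$12.09
After 4 (withdraw($300)): balance=$12.09 total_interest=$12.09
After 5 (deposit($1000)): balance=$1012.09 total_interest=$12.09
After 6 (withdraw($100)): balance=$912.09 total_interest=$12.09
After 7 (deposit($1000)): balance=$1912.09 total_interest=$12.09
After 8 (withdraw($200)): balance=$1712.09 total_interest=$12.09
After 9 (month_end (apply 3% monthly interest)): balance=$1763.45 total_interest=$63.45
After 10 (year_end (apply 8% annual interest)): balance=$1904.52 total_interest=$204.52
After 11 (month_end (apply 3% monthly interest)): balance=$1961.65 total_interest=$261.65
After 12 (deposit($500)): balance=$2461.65 total_interest=$261.65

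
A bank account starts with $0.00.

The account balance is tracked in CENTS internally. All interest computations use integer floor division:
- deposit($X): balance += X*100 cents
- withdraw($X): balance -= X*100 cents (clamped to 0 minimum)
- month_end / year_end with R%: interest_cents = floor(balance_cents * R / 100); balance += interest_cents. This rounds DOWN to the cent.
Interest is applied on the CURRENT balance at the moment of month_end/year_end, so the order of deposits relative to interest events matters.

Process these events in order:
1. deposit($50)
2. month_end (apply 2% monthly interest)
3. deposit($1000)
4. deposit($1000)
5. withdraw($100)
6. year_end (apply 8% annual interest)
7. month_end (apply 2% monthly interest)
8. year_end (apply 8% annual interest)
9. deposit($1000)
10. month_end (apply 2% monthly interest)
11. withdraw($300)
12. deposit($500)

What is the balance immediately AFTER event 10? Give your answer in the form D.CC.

After 1 (deposit($50)): balance=$50.00 total_interest=$0.00
After 2 (month_end (apply 2% monthly interest)): balance=$51.00 total_interest=$1.00
After 3 (deposit($1000)): balance=$1051.00 total_interest=$1.00
After 4 (deposit($1000)): balance=$2051.00 total_interest=$1.00
After 5 (withdraw($100)): balance=$1951.00 total_interest=$1.00
After 6 (year_end (apply 8% annual interest)): balance=$2107.08 total_interest=$157.08
After 7 (month_end (apply 2% monthly interest)): balance=$2149.22 total_interest=$199.22
After 8 (year_end (apply 8% annual interest)): balance=$2321.15 total_interest=$371.15
After 9 (deposit($1000)): balance=$3321.15 total_interest=$371.15
After 10 (month_end (apply 2% monthly interest)): balance=$3387.57 total_interest=$437.57

Answer: 3387.57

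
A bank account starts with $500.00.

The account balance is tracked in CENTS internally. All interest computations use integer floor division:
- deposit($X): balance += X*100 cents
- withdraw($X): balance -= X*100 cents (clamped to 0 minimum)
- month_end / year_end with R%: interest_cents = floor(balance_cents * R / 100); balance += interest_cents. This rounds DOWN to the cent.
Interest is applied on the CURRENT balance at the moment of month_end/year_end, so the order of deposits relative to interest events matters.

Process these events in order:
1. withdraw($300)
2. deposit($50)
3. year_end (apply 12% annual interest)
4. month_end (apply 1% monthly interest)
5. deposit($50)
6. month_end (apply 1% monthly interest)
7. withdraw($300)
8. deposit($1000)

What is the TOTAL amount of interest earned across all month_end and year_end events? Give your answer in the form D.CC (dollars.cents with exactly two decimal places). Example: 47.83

Answer: 36.12

Derivation:
After 1 (withdraw($300)): balance=$200.00 total_interest=$0.00
After 2 (deposit($50)): balance=$250.00 total_interest=$0.00
After 3 (year_end (apply 12% annual interest)): balance=$280.00 total_interest=$30.00
After 4 (month_end (apply 1% monthly interest)): balance=$282.80 total_interest=$32.80
After 5 (deposit($50)): balance=$332.80 total_interest=$32.80
After 6 (month_end (apply 1% monthly interest)): balance=$336.12 total_interest=$36.12
After 7 (withdraw($300)): balance=$36.12 total_interest=$36.12
After 8 (deposit($1000)): balance=$1036.12 total_interest=$36.12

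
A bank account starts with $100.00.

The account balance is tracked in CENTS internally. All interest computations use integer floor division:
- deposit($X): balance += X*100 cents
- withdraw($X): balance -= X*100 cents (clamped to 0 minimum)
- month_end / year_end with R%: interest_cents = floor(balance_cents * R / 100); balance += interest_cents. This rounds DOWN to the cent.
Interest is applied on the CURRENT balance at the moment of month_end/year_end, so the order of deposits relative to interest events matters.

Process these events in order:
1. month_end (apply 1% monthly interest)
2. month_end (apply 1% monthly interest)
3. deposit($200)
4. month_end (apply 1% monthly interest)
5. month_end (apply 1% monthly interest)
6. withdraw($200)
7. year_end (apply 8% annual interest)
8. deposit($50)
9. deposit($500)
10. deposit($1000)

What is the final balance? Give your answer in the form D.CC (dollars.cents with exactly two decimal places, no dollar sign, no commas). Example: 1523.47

Answer: 1666.72

Derivation:
After 1 (month_end (apply 1% monthly interest)): balance=$101.00 total_interest=$1.00
After 2 (month_end (apply 1% monthly interest)): balance=$102.01 total_interest=$2.01
After 3 (deposit($200)): balance=$302.01 total_interest=$2.01
After 4 (month_end (apply 1% monthly interest)): balance=$305.03 total_interest=$5.03
After 5 (month_end (apply 1% monthly interest)): balance=$308.08 total_interest=$8.08
After 6 (withdraw($200)): balance=$108.08 total_interest=$8.08
After 7 (year_end (apply 8% annual interest)): balance=$116.72 total_interest=$16.72
After 8 (deposit($50)): balance=$166.72 total_interest=$16.72
After 9 (deposit($500)): balance=$666.72 total_interest=$16.72
After 10 (deposit($1000)): balance=$1666.72 total_interest=$16.72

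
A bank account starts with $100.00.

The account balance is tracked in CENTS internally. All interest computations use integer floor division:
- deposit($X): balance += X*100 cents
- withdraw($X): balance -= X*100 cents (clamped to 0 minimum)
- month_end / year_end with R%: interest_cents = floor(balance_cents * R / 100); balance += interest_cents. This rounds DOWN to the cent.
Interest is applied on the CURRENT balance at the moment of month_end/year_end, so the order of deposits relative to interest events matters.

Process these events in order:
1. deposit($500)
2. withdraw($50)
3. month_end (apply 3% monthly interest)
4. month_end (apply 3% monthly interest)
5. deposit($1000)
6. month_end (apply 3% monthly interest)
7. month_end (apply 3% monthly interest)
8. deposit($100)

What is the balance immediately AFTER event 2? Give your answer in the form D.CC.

After 1 (deposit($500)): balance=$600.00 total_interest=$0.00
After 2 (withdraw($50)): balance=$550.00 total_interest=$0.00

Answer: 550.00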